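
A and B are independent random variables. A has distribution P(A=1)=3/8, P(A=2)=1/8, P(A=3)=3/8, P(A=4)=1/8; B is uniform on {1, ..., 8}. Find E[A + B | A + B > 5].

P(A + B > 5) = 21/32.
Summing (A+B)·P(x,y) over outcomes with A + B > 5 gives 173/32.
E[A + B | A + B > 5] = (173/32) / (21/32) = 173/21.

173/21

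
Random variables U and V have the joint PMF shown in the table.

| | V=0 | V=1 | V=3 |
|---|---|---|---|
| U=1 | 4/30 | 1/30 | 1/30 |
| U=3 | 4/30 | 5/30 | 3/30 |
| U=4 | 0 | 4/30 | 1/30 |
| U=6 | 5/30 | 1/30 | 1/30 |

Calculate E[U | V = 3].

10/3

P(V = 3) = 1/5.
Σ U·P over the event = 1·(1/30) + 3·(3/30) + 4·(1/30) + 6·(1/30) = 2/3.
E[U | V = 3] = (2/3) / (1/5) = 10/3.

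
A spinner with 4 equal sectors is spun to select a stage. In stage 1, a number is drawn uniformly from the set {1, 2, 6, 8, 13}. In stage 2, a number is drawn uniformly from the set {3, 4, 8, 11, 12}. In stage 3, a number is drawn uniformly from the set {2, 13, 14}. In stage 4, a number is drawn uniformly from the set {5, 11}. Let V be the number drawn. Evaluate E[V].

469/60

E[V | stage 1] = (1+2+6+8+13)/5 = 6.
E[V | stage 2] = (3+4+8+11+12)/5 = 38/5.
E[V | stage 3] = (2+13+14)/3 = 29/3.
E[V | stage 4] = (5+11)/2 = 8.
By the law of total expectation,
E[V] = (1/4)·(6) + (1/4)·(38/5) + (1/4)·(29/3) + (1/4)·(8) = 469/60.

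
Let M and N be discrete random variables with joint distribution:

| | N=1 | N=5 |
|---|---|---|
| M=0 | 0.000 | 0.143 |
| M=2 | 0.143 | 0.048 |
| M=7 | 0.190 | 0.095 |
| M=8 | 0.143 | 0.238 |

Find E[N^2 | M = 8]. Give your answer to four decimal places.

P(M = 8) = 0.381.
Σ N^2·P over the event = 1·(0.143) + 25·(0.238) = 6.093.
E[N^2 | M = 8] = (6.093) / (0.381) = 15.9921.

15.9921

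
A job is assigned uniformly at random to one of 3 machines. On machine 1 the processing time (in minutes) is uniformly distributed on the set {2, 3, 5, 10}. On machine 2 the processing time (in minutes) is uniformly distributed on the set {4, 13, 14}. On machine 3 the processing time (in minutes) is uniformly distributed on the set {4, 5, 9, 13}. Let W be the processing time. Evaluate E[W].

E[W | machine 1] = (2+3+5+10)/4 = 5.
E[W | machine 2] = (4+13+14)/3 = 31/3.
E[W | machine 3] = (4+5+9+13)/4 = 31/4.
By the law of total expectation,
E[W] = (1/3)·(5) + (1/3)·(31/3) + (1/3)·(31/4) = 277/36.

277/36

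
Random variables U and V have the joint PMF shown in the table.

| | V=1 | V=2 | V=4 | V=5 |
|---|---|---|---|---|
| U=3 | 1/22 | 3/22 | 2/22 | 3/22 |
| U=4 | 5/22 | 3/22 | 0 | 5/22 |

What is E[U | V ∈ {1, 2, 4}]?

P(V ∈ {1, 2, 4}) = 7/11.
Σ U·P over the event = 3·(1/22) + 3·(3/22) + 3·(2/22) + 4·(5/22) + 4·(3/22) = 25/11.
E[U | V ∈ {1, 2, 4}] = (25/11) / (7/11) = 25/7.

25/7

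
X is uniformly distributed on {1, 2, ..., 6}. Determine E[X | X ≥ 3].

9/2

Given X ≥ 3, X is equally likely to be any of {3, 4, 5, 6}.
E[X | X ≥ 3] = (3 + 4 + 5 + 6) / 4 = 9/2.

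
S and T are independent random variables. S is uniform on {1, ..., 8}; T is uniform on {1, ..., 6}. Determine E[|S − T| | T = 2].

Outcomes with T = 2: (1,2), (2,2), (3,2), (4,2), (5,2), (6,2), (7,2), (8,2), each with probability 1/48.
E[|S − T| | T = 2] = (1 + 0 + 1 + 2 + 3 + 4 + 5 + 6) / 8 = 11/4.

11/4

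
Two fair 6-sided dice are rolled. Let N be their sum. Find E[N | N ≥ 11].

P(N ≥ 11) = 1/12.
Σ over the event: 11·1/18 + 12·1/36 = 17/18.
E[N | N ≥ 11] = (17/18) / (1/12) = 34/3.

34/3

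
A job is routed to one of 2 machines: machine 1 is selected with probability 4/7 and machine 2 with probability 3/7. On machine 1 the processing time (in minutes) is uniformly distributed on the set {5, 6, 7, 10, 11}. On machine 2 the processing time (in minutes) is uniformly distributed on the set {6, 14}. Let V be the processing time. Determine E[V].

E[V | machine 1] = (5+6+7+10+11)/5 = 39/5.
E[V | machine 2] = (6+14)/2 = 10.
By the law of total expectation,
E[V] = (4/7)·(39/5) + (3/7)·(10) = 306/35.

306/35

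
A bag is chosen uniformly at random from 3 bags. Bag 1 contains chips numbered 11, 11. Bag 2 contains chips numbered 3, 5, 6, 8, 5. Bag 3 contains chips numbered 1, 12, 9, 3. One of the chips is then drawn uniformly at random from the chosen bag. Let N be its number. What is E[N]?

151/20

E[N | bag 1] = (11+11)/2 = 11.
E[N | bag 2] = (3+5+6+8+5)/5 = 27/5.
E[N | bag 3] = (1+12+9+3)/4 = 25/4.
E[N] = (1/3)·(11) + (1/3)·(27/5) + (1/3)·(25/4) = 151/20.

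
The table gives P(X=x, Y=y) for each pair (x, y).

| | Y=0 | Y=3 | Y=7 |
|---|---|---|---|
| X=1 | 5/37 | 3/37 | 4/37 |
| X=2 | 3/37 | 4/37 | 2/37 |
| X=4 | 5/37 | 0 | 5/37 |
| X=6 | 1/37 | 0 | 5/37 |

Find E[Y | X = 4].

P(X = 4) = 10/37.
Σ Y·P over the event = 0·(5/37) + 7·(5/37) = 35/37.
E[Y | X = 4] = (35/37) / (10/37) = 7/2.

7/2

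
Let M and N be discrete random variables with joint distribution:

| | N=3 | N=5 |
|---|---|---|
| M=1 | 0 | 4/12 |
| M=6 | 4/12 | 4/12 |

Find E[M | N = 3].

6

P(N = 3) = 1/3.
Σ M·P over the event = 6·(4/12) = 2.
E[M | N = 3] = (2) / (1/3) = 6.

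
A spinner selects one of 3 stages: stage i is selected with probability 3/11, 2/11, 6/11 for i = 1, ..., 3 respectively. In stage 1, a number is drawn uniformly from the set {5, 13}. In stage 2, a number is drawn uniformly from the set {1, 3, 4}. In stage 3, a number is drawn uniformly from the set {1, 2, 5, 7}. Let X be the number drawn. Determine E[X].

E[X | stage 1] = (5+13)/2 = 9.
E[X | stage 2] = (1+3+4)/3 = 8/3.
E[X | stage 3] = (1+2+5+7)/4 = 15/4.
E[X] = (3/11)·(9) + (2/11)·(8/3) + (6/11)·(15/4) = 329/66.

329/66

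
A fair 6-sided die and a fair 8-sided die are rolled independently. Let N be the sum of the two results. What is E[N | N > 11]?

P(N > 11) = 1/8.
Σ over the event: 12·1/16 + 13·1/24 + 14·1/48 = 19/12.
E[N | N > 11] = (19/12) / (1/8) = 38/3.

38/3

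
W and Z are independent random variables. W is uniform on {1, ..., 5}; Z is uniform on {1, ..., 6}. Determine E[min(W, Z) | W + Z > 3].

P(W + Z > 3) = 9/10.
Summing min(W,Z)·P(x,y) over outcomes with W + Z > 3 gives 67/30.
E[min(W, Z) | W + Z > 3] = (67/30) / (9/10) = 67/27.

67/27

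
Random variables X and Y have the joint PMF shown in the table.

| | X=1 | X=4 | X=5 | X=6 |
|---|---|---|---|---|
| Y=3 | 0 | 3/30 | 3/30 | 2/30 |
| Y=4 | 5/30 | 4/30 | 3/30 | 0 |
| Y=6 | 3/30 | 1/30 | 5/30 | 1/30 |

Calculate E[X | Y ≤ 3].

P(Y ≤ 3) = 4/15.
Summing X·P(X=x,Y=y) over the conditioning event gives 13/10.
E[X | Y ≤ 3] = (13/10) / (4/15) = 39/8.

39/8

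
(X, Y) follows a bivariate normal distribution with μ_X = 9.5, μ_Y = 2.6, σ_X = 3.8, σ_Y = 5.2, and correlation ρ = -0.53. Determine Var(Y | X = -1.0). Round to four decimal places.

19.4445

For a bivariate normal, Var(Y | X=x) = σ_Y²(1 − ρ²).
Var(Y | X=-1.0) = (5.2)²·(1 − (-0.53)²) = 27.04·0.7191 = 19.4445.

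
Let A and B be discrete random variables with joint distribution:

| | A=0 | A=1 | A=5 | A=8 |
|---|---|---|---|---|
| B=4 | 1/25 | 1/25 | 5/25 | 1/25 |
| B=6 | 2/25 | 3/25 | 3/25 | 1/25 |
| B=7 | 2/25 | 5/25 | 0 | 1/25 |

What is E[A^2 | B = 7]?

69/8

P(B = 7) = 8/25.
Σ A^2·P over the event = 0·(2/25) + 1·(5/25) + 64·(1/25) = 69/25.
E[A^2 | B = 7] = (69/25) / (8/25) = 69/8.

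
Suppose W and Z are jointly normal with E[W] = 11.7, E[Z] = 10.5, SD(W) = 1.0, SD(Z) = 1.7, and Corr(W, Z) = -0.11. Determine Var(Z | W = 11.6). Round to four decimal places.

For a bivariate normal, Var(Z | W=x) = σ_Z²(1 − ρ²).
Var(Z | W=11.6) = (1.7)²·(1 − (-0.11)²) = 2.89·0.9879 = 2.8550.

2.8550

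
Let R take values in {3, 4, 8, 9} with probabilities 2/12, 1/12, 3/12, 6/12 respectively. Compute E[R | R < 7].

10/3

P(R < 7) = 1/4.
Σ over the event: 3·1/6 + 4·1/12 = 5/6.
E[R | R < 7] = (5/6) / (1/4) = 10/3.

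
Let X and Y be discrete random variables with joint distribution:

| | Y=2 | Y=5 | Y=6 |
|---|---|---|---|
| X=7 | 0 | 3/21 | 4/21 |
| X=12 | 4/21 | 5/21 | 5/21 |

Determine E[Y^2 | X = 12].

321/14

P(X = 12) = 2/3.
Σ Y^2·P over the event = 4·(4/21) + 25·(5/21) + 36·(5/21) = 107/7.
E[Y^2 | X = 12] = (107/7) / (2/3) = 321/14.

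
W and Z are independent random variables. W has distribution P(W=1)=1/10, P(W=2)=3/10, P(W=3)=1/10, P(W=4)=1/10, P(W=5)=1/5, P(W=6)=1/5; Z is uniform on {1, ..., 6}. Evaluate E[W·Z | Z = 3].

P(Z = 3) = 1/6.
Summing WZ·P(x,y) over outcomes with Z = 3 gives 9/5.
E[W·Z | Z = 3] = (9/5) / (1/6) = 54/5.

54/5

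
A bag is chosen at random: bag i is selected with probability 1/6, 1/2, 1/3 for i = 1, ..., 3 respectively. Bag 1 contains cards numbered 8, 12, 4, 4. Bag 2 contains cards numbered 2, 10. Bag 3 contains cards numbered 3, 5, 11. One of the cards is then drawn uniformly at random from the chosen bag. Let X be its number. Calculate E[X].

E[X | bag 1] = (8+12+4+4)/4 = 7.
E[X | bag 2] = (2+10)/2 = 6.
E[X | bag 3] = (3+5+11)/3 = 19/3.
By the law of total expectation,
E[X] = (1/6)·(7) + (1/2)·(6) + (1/3)·(19/3) = 113/18.

113/18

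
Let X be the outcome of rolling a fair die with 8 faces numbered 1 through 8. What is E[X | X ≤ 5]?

Given X ≤ 5, X is equally likely to be any of {1, 2, 3, 4, 5}.
E[X | X ≤ 5] = (1 + 2 + 3 + 4 + 5) / 5 = 3.

3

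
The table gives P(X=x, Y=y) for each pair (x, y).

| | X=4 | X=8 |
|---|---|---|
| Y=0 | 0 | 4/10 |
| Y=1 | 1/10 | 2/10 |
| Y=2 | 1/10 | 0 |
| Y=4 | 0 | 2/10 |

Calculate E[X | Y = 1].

P(Y = 1) = 3/10.
Σ X·P over the event = 4·(1/10) + 8·(2/10) = 2.
E[X | Y = 1] = (2) / (3/10) = 20/3.

20/3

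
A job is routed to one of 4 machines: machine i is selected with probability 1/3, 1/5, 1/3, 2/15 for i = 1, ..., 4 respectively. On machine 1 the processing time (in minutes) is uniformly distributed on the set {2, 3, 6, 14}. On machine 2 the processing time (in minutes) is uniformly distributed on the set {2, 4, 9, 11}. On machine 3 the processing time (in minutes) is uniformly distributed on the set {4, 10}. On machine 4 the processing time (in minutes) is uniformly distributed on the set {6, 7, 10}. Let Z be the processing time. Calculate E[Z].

1213/180

E[Z | machine 1] = (2+3+6+14)/4 = 25/4.
E[Z | machine 2] = (2+4+9+11)/4 = 13/2.
E[Z | machine 3] = (4+10)/2 = 7.
E[Z | machine 4] = (6+7+10)/3 = 23/3.
E[Z] = (1/3)·(25/4) + (1/5)·(13/2) + (1/3)·(7) + (2/15)·(23/3) = 1213/180.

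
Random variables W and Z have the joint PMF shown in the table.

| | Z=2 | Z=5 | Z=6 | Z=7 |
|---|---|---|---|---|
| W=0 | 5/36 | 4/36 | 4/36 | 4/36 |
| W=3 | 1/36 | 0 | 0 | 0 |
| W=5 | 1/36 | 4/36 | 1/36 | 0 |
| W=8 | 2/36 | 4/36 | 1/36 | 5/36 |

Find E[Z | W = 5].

P(W = 5) = 1/6.
Σ Z·P over the event = 2·(1/36) + 5·(4/36) + 6·(1/36) = 7/9.
E[Z | W = 5] = (7/9) / (1/6) = 14/3.

14/3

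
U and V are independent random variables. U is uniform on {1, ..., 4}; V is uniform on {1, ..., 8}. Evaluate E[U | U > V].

P(U > V) = 3/16.
Summing U·P(x,y) over outcomes with U > V gives 5/8.
E[U | U > V] = (5/8) / (3/16) = 10/3.

10/3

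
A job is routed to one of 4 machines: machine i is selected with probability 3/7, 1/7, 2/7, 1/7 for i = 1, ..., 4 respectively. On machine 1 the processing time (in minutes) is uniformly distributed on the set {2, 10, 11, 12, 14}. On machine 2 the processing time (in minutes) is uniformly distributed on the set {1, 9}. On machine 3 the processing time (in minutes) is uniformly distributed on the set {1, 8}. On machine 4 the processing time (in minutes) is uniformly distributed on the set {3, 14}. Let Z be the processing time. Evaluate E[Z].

E[Z | machine 1] = (2+10+11+12+14)/5 = 49/5.
E[Z | machine 2] = (1+9)/2 = 5.
E[Z | machine 3] = (1+8)/2 = 9/2.
E[Z | machine 4] = (3+14)/2 = 17/2.
E[Z] = (3/7)·(49/5) + (1/7)·(5) + (2/7)·(9/2) + (1/7)·(17/2) = 519/70.

519/70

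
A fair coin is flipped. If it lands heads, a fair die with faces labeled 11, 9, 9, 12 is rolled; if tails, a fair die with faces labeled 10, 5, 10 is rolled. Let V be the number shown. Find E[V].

E[V | heads] = (11+9+9+12)/4 = 41/4.
E[V | tails] = (10+5+10)/3 = 25/3.
By the law of total expectation,
E[V] = (1/2)·(41/4) + (1/2)·(25/3) = 223/24.

223/24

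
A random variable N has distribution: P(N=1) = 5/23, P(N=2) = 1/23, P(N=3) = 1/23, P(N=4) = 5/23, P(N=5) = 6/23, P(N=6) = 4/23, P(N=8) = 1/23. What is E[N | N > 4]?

P(N > 4) = 11/23.
Σ over the event: 5·6/23 + 6·4/23 + 8·1/23 = 62/23.
E[N | N > 4] = (62/23) / (11/23) = 62/11.

62/11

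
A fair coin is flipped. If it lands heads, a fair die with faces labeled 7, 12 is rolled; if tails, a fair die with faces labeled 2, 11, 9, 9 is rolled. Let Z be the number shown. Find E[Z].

E[Z | heads] = (7+12)/2 = 19/2.
E[Z | tails] = (2+11+9+9)/4 = 31/4.
By the law of total expectation,
E[Z] = (1/2)·(19/2) + (1/2)·(31/4) = 69/8.

69/8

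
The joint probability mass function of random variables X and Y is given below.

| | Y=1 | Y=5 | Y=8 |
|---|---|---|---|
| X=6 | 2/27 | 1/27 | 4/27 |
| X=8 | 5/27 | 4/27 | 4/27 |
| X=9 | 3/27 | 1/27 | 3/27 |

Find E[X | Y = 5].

47/6

P(Y = 5) = 2/9.
Summing X·P(X=x,Y=y) over the conditioning event gives 47/27.
E[X | Y = 5] = (47/27) / (2/9) = 47/6.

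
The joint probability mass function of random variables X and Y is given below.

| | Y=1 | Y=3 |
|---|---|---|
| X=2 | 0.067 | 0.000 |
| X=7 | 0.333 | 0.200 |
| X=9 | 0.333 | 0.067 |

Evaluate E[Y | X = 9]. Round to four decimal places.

P(X = 9) = 0.400.
Summing Y·P(X=x,Y=y) over the conditioning event gives 0.534.
E[Y | X = 9] = (0.534) / (0.400) = 1.3350.

1.3350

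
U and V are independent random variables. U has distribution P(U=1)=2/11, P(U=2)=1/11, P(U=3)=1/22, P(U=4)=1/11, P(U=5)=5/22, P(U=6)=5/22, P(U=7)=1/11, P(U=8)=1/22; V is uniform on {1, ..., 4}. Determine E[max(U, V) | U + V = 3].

2

P(U + V = 3) = 3/44.
Summing max(U,V)·P(x,y) over outcomes with U + V = 3 gives 3/22.
E[max(U, V) | U + V = 3] = (3/22) / (3/44) = 2.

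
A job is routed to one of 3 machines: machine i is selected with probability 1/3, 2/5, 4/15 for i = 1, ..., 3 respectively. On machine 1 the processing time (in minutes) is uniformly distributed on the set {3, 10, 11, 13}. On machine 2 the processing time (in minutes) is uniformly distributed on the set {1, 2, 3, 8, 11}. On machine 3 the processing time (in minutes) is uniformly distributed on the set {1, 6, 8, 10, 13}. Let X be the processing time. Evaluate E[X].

E[X | machine 1] = (3+10+11+13)/4 = 37/4.
E[X | machine 2] = (1+2+3+8+11)/5 = 5.
E[X | machine 3] = (1+6+8+10+13)/5 = 38/5.
By the law of total expectation,
E[X] = (1/3)·(37/4) + (2/5)·(5) + (4/15)·(38/5) = 711/100.

711/100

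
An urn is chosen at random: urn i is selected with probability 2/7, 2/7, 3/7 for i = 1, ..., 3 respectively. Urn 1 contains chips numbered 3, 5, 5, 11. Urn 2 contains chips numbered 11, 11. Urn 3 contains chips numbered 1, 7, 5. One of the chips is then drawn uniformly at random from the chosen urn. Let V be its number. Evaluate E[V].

47/7

E[V | urn 1] = (3+5+5+11)/4 = 6.
E[V | urn 2] = (11+11)/2 = 11.
E[V | urn 3] = (1+7+5)/3 = 13/3.
E[V] = (2/7)·(6) + (2/7)·(11) + (3/7)·(13/3) = 47/7.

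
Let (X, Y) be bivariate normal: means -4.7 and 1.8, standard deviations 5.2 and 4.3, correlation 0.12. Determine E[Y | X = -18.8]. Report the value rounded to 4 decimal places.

E[Y | X=x] = μ_Y + ρ(σ_Y/σ_X)(x − μ_X) for jointly normal variables.
E[Y | X=-18.8] = 1.8 + (0.12)·(4.3/5.2)·(-18.8 − (-4.7)) = 1.8 + (0.099231)·(-14.1) = 0.4008.

0.4008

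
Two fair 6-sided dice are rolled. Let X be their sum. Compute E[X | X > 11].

P(X > 11) = 1/36.
Σ over the event: 12·1/36 = 1/3.
E[X | X > 11] = (1/3) / (1/36) = 12.

12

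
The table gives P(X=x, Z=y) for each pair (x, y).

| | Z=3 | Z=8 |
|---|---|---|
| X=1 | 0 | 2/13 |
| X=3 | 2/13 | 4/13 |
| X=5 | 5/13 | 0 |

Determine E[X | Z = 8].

7/3

P(Z = 8) = 6/13.
Summing X·P(X=x,Z=y) over the conditioning event gives 14/13.
E[X | Z = 8] = (14/13) / (6/13) = 7/3.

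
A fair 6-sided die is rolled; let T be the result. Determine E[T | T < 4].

Given T < 4, T is equally likely to be any of {1, 2, 3}.
E[T | T < 4] = (1 + 2 + 3) / 3 = 2.

2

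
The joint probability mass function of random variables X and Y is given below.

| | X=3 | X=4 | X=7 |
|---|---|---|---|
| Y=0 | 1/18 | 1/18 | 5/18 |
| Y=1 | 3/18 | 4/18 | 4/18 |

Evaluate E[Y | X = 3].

P(X = 3) = 2/9.
Σ Y·P over the event = 0·(1/18) + 1·(3/18) = 1/6.
E[Y | X = 3] = (1/6) / (2/9) = 3/4.

3/4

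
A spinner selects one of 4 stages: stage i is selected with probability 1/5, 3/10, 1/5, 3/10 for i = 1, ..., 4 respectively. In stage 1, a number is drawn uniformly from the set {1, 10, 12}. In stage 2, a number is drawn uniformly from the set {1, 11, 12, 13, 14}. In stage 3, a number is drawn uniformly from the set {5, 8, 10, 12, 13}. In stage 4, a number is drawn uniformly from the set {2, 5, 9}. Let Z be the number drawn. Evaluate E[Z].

1217/150

E[Z | stage 1] = (1+10+12)/3 = 23/3.
E[Z | stage 2] = (1+11+12+13+14)/5 = 51/5.
E[Z | stage 3] = (5+8+10+12+13)/5 = 48/5.
E[Z | stage 4] = (2+5+9)/3 = 16/3.
By the law of total expectation,
E[Z] = (1/5)·(23/3) + (3/10)·(51/5) + (1/5)·(48/5) + (3/10)·(16/3) = 1217/150.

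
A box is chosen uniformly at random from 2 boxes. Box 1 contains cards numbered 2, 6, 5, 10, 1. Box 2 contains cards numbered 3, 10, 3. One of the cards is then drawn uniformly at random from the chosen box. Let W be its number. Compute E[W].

E[W | box 1] = (2+6+5+10+1)/5 = 24/5.
E[W | box 2] = (3+10+3)/3 = 16/3.
By the law of total expectation,
E[W] = (1/2)·(24/5) + (1/2)·(16/3) = 76/15.

76/15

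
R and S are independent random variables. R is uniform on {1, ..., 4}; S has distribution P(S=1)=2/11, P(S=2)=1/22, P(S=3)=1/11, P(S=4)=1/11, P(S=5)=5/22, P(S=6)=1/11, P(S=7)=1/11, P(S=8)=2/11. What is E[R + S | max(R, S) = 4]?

P(max(R, S) = 4) = 15/88.
Summing (R+S)·P(x,y) over outcomes with max(R, S) = 4 gives 23/22.
E[R + S | max(R, S) = 4] = (23/22) / (15/88) = 92/15.

92/15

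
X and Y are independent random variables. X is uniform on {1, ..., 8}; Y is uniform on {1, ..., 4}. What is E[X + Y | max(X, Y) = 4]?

Outcomes with max(X, Y) = 4: (1,4), (2,4), (3,4), (4,1), (4,2), (4,3), (4,4), each with probability 1/32.
E[X + Y | max(X, Y) = 4] = (5 + 6 + 7 + 5 + 6 + 7 + 8) / 7 = 44/7.

44/7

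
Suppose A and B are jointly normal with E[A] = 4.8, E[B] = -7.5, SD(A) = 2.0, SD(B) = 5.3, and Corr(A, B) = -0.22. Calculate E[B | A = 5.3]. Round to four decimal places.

For a bivariate normal, E[B | A=x] = μ_B + ρ·(σ_B/σ_A)·(x − μ_A).
E[B | A=5.3] = -7.5 + (-0.22)·(5.3/2.0)·(5.3 − (4.8)) = -7.5 + (-0.583)·(0.5) = -7.7915.

-7.7915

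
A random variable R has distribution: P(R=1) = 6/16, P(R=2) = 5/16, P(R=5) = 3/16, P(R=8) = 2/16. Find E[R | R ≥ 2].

P(R ≥ 2) = 5/8.
Σ over the event: 2·5/16 + 5·3/16 + 8·1/8 = 41/16.
E[R | R ≥ 2] = (41/16) / (5/8) = 41/10.

41/10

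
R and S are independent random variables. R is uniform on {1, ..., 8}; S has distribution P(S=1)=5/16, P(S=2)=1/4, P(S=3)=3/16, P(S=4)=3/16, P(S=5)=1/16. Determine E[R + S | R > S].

687/89

P(R > S) = 89/128.
Summing (R+S)·P(x,y) over outcomes with R > S gives 687/128.
E[R + S | R > S] = (687/128) / (89/128) = 687/89.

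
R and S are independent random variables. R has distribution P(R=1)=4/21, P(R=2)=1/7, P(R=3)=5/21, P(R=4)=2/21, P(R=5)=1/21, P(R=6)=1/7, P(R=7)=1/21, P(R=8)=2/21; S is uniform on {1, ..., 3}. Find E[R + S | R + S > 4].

143/20

P(R + S > 4) = 40/63.
Summing (R+S)·P(x,y) over outcomes with R + S > 4 gives 286/63.
E[R + S | R + S > 4] = (286/63) / (40/63) = 143/20.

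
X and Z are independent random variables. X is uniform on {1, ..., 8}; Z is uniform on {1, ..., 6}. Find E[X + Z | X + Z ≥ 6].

172/19

P(X + Z ≥ 6) = 19/24.
Summing (X+Z)·P(x,y) over outcomes with X + Z ≥ 6 gives 43/6.
E[X + Z | X + Z ≥ 6] = (43/6) / (19/24) = 172/19.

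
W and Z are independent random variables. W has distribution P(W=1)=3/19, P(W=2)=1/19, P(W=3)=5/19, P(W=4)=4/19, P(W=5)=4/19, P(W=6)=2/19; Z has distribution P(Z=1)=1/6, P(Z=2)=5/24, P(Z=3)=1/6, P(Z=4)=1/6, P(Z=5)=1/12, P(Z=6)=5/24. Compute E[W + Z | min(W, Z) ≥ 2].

P(min(W, Z) ≥ 2) = 40/57.
Summing (W+Z)·P(x,y) over outcomes with min(W, Z) ≥ 2 gives 637/114.
E[W + Z | min(W, Z) ≥ 2] = (637/114) / (40/57) = 637/80.

637/80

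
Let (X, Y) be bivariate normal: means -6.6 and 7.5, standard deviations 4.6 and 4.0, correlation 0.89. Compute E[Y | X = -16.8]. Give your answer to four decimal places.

-0.3939

The regression of Y on X has slope ρ·σ_Y/σ_X and passes through (μ_X, μ_Y).
E[Y | X=-16.8] = 7.5 + (0.89)·(4.0/4.6)·(-16.8 − (-6.6)) = 7.5 + (0.77391)·(-10.2) = -0.3939.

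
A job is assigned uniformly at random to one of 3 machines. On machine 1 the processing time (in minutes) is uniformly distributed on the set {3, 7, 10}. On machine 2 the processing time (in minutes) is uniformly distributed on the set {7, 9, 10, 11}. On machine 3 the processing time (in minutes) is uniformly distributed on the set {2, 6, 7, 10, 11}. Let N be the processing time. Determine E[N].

E[N | machine 1] = (3+7+10)/3 = 20/3.
E[N | machine 2] = (7+9+10+11)/4 = 37/4.
E[N | machine 3] = (2+6+7+10+11)/5 = 36/5.
By the law of total expectation,
E[N] = (1/3)·(20/3) + (1/3)·(37/4) + (1/3)·(36/5) = 1387/180.

1387/180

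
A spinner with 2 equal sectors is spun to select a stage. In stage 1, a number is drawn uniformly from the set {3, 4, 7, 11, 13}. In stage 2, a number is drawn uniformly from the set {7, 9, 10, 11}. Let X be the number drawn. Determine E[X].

337/40

E[X | stage 1] = (3+4+7+11+13)/5 = 38/5.
E[X | stage 2] = (7+9+10+11)/4 = 37/4.
By the law of total expectation,
E[X] = (1/2)·(38/5) + (1/2)·(37/4) = 337/40.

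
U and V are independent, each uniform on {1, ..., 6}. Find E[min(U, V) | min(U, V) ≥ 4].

41/9

Outcomes with min(U, V) ≥ 4: (4,4), (4,5), (4,6), (5,4), (5,5), (5,6), (6,4), (6,5), (6,6), each with probability 1/36.
E[min(U, V) | min(U, V) ≥ 4] = (4 + 4 + 4 + 4 + 5 + 5 + 4 + 5 + 6) / 9 = 41/9.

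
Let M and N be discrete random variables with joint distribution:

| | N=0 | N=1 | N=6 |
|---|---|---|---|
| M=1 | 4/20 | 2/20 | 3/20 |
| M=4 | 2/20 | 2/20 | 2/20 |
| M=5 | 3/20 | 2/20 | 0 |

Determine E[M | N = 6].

11/5

P(N = 6) = 1/4.
Σ M·P over the event = 1·(3/20) + 4·(2/20) = 11/20.
E[M | N = 6] = (11/20) / (1/4) = 11/5.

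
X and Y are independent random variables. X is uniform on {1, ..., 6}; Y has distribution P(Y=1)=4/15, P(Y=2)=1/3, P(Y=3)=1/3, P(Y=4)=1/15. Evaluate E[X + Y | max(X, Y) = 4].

P(max(X, Y) = 4) = 1/5.
Summing (X+Y)·P(x,y) over outcomes with max(X, Y) = 4 gives 37/30.
E[X + Y | max(X, Y) = 4] = (37/30) / (1/5) = 37/6.

37/6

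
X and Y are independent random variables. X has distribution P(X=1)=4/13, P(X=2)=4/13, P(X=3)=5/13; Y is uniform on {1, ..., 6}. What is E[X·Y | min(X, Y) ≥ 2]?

P(min(X, Y) ≥ 2) = 15/26.
Summing XY·P(x,y) over outcomes with min(X, Y) ≥ 2 gives 230/39.
E[X·Y | min(X, Y) ≥ 2] = (230/39) / (15/26) = 92/9.

92/9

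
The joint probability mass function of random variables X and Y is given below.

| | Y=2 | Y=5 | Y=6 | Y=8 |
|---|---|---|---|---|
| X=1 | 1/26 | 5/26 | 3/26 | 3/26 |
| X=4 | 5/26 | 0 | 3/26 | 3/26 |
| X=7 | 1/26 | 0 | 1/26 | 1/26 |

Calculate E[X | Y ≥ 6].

P(Y ≥ 6) = 7/13.
Σ X·P over the event = 1·(3/26) + 1·(3/26) + 4·(3/26) + 4·(3/26) + 7·(1/26) + 7·(1/26) = 22/13.
E[X | Y ≥ 6] = (22/13) / (7/13) = 22/7.

22/7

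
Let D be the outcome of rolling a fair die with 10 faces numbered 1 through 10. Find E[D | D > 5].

8

Given D > 5, D is equally likely to be any of {6, 7, 8, 9, 10}.
E[D | D > 5] = (6 + 7 + 8 + 9 + 10) / 5 = 8.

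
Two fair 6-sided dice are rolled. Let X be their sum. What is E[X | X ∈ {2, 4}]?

P(X ∈ {2, 4}) = 1/9.
Σ over the event: 2·1/36 + 4·1/12 = 7/18.
E[X | X ∈ {2, 4}] = (7/18) / (1/9) = 7/2.

7/2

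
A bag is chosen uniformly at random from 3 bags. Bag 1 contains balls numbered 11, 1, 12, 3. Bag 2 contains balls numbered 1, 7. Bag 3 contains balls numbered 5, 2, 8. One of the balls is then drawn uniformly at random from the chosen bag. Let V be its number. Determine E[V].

E[V | bag 1] = (11+1+12+3)/4 = 27/4.
E[V | bag 2] = (1+7)/2 = 4.
E[V | bag 3] = (5+2+8)/3 = 5.
By the law of total expectation,
E[V] = (1/3)·(27/4) + (1/3)·(4) + (1/3)·(5) = 21/4.

21/4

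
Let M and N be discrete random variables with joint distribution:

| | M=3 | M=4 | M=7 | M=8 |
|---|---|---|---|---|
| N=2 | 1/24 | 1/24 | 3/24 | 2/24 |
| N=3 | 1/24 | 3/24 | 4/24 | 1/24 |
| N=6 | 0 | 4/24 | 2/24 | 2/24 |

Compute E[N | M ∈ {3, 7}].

35/11

P(M ∈ {3, 7}) = 11/24.
Σ N·P over the event = 2·(1/24) + 3·(1/24) + 2·(3/24) + 3·(4/24) + 6·(2/24) = 35/24.
E[N | M ∈ {3, 7}] = (35/24) / (11/24) = 35/11.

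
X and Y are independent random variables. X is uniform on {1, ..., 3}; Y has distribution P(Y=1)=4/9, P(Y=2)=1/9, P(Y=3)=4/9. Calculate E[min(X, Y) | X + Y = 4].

P(X + Y = 4) = 1/3.
Summing min(X,Y)·P(x,y) over outcomes with X + Y = 4 gives 10/27.
E[min(X, Y) | X + Y = 4] = (10/27) / (1/3) = 10/9.

10/9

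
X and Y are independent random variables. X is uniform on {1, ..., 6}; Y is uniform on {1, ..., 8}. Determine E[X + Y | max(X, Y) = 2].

P(max(X, Y) = 2) = 1/16.
Summing (X+Y)·P(x,y) over outcomes with max(X, Y) = 2 gives 5/24.
E[X + Y | max(X, Y) = 2] = (5/24) / (1/16) = 10/3.

10/3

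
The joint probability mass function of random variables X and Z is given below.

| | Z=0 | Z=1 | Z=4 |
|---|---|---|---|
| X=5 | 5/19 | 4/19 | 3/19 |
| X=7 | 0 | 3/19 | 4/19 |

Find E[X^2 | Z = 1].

P(Z = 1) = 7/19.
Σ X^2·P over the event = 25·(4/19) + 49·(3/19) = 13.
E[X^2 | Z = 1] = (13) / (7/19) = 247/7.

247/7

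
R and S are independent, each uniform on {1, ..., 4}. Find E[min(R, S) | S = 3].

9/4

P(S = 3) = 1/4.
Summing min(R,S)·P(x,y) over outcomes with S = 3 gives 9/16.
E[min(R, S) | S = 3] = (9/16) / (1/4) = 9/4.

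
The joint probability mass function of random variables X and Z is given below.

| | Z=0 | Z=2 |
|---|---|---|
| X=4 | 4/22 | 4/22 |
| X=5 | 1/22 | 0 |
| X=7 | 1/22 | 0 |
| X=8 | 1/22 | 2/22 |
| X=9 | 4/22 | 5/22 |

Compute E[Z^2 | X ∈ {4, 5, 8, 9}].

P(X ∈ {4, 5, 8, 9}) = 21/22.
Σ Z^2·P over the event = 0·(4/22) + 4·(4/22) + 0·(1/22) + 0·(1/22) + 4·(2/22) + 0·(4/22) + 4·(5/22) = 2.
E[Z^2 | X ∈ {4, 5, 8, 9}] = (2) / (21/22) = 44/21.

44/21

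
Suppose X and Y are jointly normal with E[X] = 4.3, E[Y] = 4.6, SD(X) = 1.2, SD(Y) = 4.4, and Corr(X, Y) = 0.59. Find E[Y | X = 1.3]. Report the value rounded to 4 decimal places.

E[Y | X=x] = μ_Y + ρ(σ_Y/σ_X)(x − μ_X) for jointly normal variables.
E[Y | X=1.3] = 4.6 + (0.59)·(4.4/1.2)·(1.3 − (4.3)) = 4.6 + (2.16333)·(-3) = -1.8900.

-1.8900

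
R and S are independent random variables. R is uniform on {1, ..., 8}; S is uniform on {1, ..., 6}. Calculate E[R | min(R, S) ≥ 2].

5

P(min(R, S) ≥ 2) = 35/48.
Summing R·P(x,y) over outcomes with min(R, S) ≥ 2 gives 175/48.
E[R | min(R, S) ≥ 2] = (175/48) / (35/48) = 5.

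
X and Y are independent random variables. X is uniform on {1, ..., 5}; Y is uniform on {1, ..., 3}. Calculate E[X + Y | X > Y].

Outcomes with X > Y: (2,1), (3,1), (3,2), (4,1), (4,2), (4,3), (5,1), (5,2), (5,3), each with probability 1/15.
E[X + Y | X > Y] = (3 + 4 + 5 + 5 + 6 + 7 + 6 + 7 + 8) / 9 = 17/3.

17/3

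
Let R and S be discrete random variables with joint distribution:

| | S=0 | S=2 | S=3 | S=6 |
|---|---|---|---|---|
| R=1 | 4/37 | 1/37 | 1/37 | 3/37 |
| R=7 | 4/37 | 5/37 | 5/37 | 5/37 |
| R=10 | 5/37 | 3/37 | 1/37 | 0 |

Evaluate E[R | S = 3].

46/7

P(S = 3) = 7/37.
Σ R·P over the event = 1·(1/37) + 7·(5/37) + 10·(1/37) = 46/37.
E[R | S = 3] = (46/37) / (7/37) = 46/7.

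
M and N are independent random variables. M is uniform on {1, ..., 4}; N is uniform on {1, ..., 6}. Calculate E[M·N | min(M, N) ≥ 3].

Outcomes with min(M, N) ≥ 3: (3,3), (3,4), (3,5), (3,6), (4,3), (4,4), (4,5), (4,6), each with probability 1/24.
E[M·N | min(M, N) ≥ 3] = (9 + 12 + 15 + 18 + 12 + 16 + 20 + 24) / 8 = 63/4.

63/4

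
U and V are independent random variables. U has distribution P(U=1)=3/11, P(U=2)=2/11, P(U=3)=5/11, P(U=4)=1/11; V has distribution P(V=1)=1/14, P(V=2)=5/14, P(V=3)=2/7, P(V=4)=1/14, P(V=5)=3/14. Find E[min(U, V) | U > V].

P(U > V) = 3/11.
Summing min(U,V)·P(x,y) over outcomes with U > V gives 40/77.
E[min(U, V) | U > V] = (40/77) / (3/11) = 40/21.

40/21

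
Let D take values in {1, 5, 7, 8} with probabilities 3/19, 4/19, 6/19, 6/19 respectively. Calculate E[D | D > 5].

15/2

P(D > 5) = 12/19.
Σ over the event: 7·6/19 + 8·6/19 = 90/19.
E[D | D > 5] = (90/19) / (12/19) = 15/2.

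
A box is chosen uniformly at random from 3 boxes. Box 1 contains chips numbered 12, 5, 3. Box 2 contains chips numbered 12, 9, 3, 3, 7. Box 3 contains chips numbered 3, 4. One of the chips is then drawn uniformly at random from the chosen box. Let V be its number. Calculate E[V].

509/90

E[V | box 1] = (12+5+3)/3 = 20/3.
E[V | box 2] = (12+9+3+3+7)/5 = 34/5.
E[V | box 3] = (3+4)/2 = 7/2.
E[V] = (1/3)·(20/3) + (1/3)·(34/5) + (1/3)·(7/2) = 509/90.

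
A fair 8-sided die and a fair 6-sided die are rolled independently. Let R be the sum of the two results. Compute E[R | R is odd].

P(R is odd) = 1/2.
Σ over the event: 3·1/24 + 5·1/12 + 7·1/8 + 9·1/8 + 11·1/12 + 13·1/24 = 4.
E[R | R is odd] = (4) / (1/2) = 8.

8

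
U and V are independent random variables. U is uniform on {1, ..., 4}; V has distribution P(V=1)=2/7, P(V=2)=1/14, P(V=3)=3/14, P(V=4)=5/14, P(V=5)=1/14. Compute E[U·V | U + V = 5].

60/13

P(U + V = 5) = 13/56.
Summing UV·P(x,y) over outcomes with U + V = 5 gives 15/14.
E[U·V | U + V = 5] = (15/14) / (13/56) = 60/13.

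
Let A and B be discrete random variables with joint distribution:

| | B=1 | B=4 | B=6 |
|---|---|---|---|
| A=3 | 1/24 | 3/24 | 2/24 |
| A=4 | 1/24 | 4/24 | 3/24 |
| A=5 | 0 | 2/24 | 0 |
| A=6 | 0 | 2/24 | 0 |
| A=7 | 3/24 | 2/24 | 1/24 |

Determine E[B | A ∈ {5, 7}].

P(A ∈ {5, 7}) = 1/3.
Σ B·P over the event = 4·(2/24) + 1·(3/24) + 4·(2/24) + 6·(1/24) = 25/24.
E[B | A ∈ {5, 7}] = (25/24) / (1/3) = 25/8.

25/8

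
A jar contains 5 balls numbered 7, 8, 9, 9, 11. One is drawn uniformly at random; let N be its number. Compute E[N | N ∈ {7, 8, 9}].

33/4

P(N ∈ {7, 8, 9}) = 4/5.
Σ over the event: 7·1/5 + 8·1/5 + 9·2/5 = 33/5.
E[N | N ∈ {7, 8, 9}] = (33/5) / (4/5) = 33/4.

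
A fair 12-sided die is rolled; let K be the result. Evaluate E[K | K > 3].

8

Given K > 3, K is equally likely to be any of {4, 5, 6, 7, 8, 9, 10, 11, 12}.
E[K | K > 3] = (4 + 5 + 6 + 7 + 8 + 9 + 10 + 11 + 12) / 9 = 8.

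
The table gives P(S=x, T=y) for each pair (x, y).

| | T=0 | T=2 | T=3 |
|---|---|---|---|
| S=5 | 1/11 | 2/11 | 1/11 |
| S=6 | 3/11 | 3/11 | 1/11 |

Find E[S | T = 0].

P(T = 0) = 4/11.
Σ S·P over the event = 5·(1/11) + 6·(3/11) = 23/11.
E[S | T = 0] = (23/11) / (4/11) = 23/4.

23/4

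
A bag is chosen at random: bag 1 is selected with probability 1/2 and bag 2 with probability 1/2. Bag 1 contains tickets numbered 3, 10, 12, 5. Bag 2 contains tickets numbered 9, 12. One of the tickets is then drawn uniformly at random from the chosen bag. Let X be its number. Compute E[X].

9

E[X | bag 1] = (3+10+12+5)/4 = 15/2.
E[X | bag 2] = (9+12)/2 = 21/2.
By the law of total expectation,
E[X] = (1/2)·(15/2) + (1/2)·(21/2) = 9.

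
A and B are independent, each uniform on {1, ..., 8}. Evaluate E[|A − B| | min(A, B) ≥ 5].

P(min(A, B) ≥ 5) = 1/4.
Summing |A−B|·P(x,y) over outcomes with min(A, B) ≥ 5 gives 5/16.
E[|A − B| | min(A, B) ≥ 5] = (5/16) / (1/4) = 5/4.

5/4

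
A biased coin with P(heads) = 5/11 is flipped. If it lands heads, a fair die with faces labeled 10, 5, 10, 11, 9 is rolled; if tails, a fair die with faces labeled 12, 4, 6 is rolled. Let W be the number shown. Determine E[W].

E[W | heads] = (10+5+10+11+9)/5 = 9.
E[W | tails] = (12+4+6)/3 = 22/3.
E[W] = (5/11)·(9) + (6/11)·(22/3) = 89/11.

89/11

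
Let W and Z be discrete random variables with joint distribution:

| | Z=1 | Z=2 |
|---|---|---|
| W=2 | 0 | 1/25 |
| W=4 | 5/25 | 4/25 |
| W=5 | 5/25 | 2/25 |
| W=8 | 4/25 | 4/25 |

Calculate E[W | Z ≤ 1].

11/2

P(Z ≤ 1) = 14/25.
Summing W·P(W=x,Z=y) over the conditioning event gives 77/25.
E[W | Z ≤ 1] = (77/25) / (14/25) = 11/2.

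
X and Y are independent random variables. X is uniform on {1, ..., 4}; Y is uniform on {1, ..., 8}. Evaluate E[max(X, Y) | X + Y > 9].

P(X + Y > 9) = 3/16.
Summing max(X,Y)·P(x,y) over outcomes with X + Y > 9 gives 11/8.
E[max(X, Y) | X + Y > 9] = (11/8) / (3/16) = 22/3.

22/3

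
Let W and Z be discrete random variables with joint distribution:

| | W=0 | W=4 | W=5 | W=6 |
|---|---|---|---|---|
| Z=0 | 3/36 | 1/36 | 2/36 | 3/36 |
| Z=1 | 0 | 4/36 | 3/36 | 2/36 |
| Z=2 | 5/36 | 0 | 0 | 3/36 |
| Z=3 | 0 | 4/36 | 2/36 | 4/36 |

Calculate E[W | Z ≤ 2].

P(Z ≤ 2) = 13/18.
Summing W·P(W=x,Z=y) over the conditioning event gives 31/12.
E[W | Z ≤ 2] = (31/12) / (13/18) = 93/26.

93/26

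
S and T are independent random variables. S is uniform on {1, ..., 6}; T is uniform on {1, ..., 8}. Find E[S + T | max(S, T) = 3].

24/5

Outcomes with max(S, T) = 3: (1,3), (2,3), (3,1), (3,2), (3,3), each with probability 1/48.
E[S + T | max(S, T) = 3] = (4 + 5 + 4 + 5 + 6) / 5 = 24/5.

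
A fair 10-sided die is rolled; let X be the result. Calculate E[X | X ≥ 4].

Given X ≥ 4, X is equally likely to be any of {4, 5, 6, 7, 8, 9, 10}.
E[X | X ≥ 4] = (4 + 5 + 6 + 7 + 8 + 9 + 10) / 7 = 7.

7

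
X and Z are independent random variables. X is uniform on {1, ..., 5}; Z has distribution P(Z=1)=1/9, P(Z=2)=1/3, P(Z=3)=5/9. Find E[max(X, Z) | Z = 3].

18/5

P(Z = 3) = 5/9.
Summing max(X,Z)·P(x,y) over outcomes with Z = 3 gives 2.
E[max(X, Z) | Z = 3] = (2) / (5/9) = 18/5.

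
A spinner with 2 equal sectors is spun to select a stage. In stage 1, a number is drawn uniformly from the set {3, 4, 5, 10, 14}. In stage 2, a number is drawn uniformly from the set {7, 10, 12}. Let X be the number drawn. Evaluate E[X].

E[X | stage 1] = (3+4+5+10+14)/5 = 36/5.
E[X | stage 2] = (7+10+12)/3 = 29/3.
E[X] = (1/2)·(36/5) + (1/2)·(29/3) = 253/30.

253/30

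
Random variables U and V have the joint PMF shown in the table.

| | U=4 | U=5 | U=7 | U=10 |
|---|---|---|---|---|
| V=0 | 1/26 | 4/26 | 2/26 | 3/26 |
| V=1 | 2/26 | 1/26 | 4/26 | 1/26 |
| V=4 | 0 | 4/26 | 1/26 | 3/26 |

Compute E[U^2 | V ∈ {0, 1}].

P(V ∈ {0, 1}) = 9/13.
Σ U^2·P over the event = 16·(1/26) + 16·(2/26) + 25·(4/26) + 25·(1/26) + 49·(2/26) + 49·(4/26) + 100·(3/26) + 100·(1/26) = 867/26.
E[U^2 | V ∈ {0, 1}] = (867/26) / (9/13) = 289/6.

289/6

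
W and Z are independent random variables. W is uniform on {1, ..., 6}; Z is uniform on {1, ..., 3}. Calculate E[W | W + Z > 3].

P(W + Z > 3) = 5/6.
Summing W·P(x,y) over outcomes with W + Z > 3 gives 59/18.
E[W | W + Z > 3] = (59/18) / (5/6) = 59/15.

59/15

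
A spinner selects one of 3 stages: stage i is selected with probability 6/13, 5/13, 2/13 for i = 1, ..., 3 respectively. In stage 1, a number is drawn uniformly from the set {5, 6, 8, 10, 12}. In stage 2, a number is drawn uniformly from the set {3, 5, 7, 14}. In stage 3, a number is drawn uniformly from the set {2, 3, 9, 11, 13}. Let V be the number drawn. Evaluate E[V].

E[V | stage 1] = (5+6+8+10+12)/5 = 41/5.
E[V | stage 2] = (3+5+7+14)/4 = 29/4.
E[V | stage 3] = (2+3+9+11+13)/5 = 38/5.
By the law of total expectation,
E[V] = (6/13)·(41/5) + (5/13)·(29/4) + (2/13)·(38/5) = 2013/260.

2013/260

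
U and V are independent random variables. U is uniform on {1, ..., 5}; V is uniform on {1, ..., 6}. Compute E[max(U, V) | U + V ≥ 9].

Outcomes with U + V ≥ 9: (3,6), (4,5), (4,6), (5,4), (5,5), (5,6), each with probability 1/30.
E[max(U, V) | U + V ≥ 9] = (6 + 5 + 6 + 5 + 5 + 6) / 6 = 11/2.

11/2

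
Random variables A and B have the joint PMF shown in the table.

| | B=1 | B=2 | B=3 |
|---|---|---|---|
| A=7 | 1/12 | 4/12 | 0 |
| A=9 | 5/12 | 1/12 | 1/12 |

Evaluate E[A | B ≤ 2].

P(B ≤ 2) = 11/12.
Σ A·P over the event = 7·(1/12) + 7·(4/12) + 9·(5/12) + 9·(1/12) = 89/12.
E[A | B ≤ 2] = (89/12) / (11/12) = 89/11.

89/11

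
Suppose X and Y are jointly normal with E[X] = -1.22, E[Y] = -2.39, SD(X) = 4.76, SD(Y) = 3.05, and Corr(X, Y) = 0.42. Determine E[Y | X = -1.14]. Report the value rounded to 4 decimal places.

The regression of Y on X has slope ρ·σ_Y/σ_X and passes through (μ_X, μ_Y).
E[Y | X=-1.14] = -2.39 + (0.42)·(3.05/4.76)·(-1.14 − (-1.22)) = -2.39 + (0.26912)·(0.08) = -2.3685.

-2.3685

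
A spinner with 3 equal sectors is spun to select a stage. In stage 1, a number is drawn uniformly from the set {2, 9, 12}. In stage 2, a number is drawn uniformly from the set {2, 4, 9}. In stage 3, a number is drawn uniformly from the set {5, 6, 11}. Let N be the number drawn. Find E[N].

20/3

E[N | stage 1] = (2+9+12)/3 = 23/3.
E[N | stage 2] = (2+4+9)/3 = 5.
E[N | stage 3] = (5+6+11)/3 = 22/3.
By the law of total expectation,
E[N] = (1/3)·(23/3) + (1/3)·(5) + (1/3)·(22/3) = 20/3.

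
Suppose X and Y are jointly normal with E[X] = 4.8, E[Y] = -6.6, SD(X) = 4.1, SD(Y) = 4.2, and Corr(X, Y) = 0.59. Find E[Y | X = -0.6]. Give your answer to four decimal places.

-9.8637

The regression of Y on X has slope ρ·σ_Y/σ_X and passes through (μ_X, μ_Y).
E[Y | X=-0.6] = -6.6 + (0.59)·(4.2/4.1)·(-0.6 − (4.8)) = -6.6 + (0.60439)·(-5.4) = -9.8637.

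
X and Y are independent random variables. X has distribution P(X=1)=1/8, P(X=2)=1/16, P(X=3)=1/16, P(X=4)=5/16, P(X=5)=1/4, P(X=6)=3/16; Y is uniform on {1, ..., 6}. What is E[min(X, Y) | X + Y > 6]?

229/65

P(X + Y > 6) = 65/96.
Summing min(X,Y)·P(x,y) over outcomes with X + Y > 6 gives 229/96.
E[min(X, Y) | X + Y > 6] = (229/96) / (65/96) = 229/65.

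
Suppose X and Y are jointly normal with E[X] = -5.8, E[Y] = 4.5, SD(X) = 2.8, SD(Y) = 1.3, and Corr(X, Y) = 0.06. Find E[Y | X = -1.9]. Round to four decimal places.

For a bivariate normal, E[Y | X=x] = μ_Y + ρ·(σ_Y/σ_X)·(x − μ_X).
E[Y | X=-1.9] = 4.5 + (0.06)·(1.3/2.8)·(-1.9 − (-5.8)) = 4.5 + (0.027857)·(3.9) = 4.6086.

4.6086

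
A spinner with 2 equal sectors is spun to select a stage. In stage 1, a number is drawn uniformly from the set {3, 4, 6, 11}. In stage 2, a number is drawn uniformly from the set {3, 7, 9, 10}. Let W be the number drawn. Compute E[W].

E[W | stage 1] = (3+4+6+11)/4 = 6.
E[W | stage 2] = (3+7+9+10)/4 = 29/4.
E[W] = (1/2)·(6) + (1/2)·(29/4) = 53/8.

53/8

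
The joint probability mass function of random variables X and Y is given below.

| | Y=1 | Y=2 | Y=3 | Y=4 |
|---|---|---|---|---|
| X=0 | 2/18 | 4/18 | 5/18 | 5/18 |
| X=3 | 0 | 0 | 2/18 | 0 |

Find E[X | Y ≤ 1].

P(Y ≤ 1) = 1/9.
Σ X·P over the event = 0·(2/18) = 0.
E[X | Y ≤ 1] = (0) / (1/9) = 0.

0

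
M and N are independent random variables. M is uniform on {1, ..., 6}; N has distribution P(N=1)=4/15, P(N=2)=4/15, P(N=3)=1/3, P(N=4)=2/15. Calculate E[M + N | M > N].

P(M > N) = 11/18.
Summing (M+N)·P(x,y) over outcomes with M > N gives 181/45.
E[M + N | M > N] = (181/45) / (11/18) = 362/55.

362/55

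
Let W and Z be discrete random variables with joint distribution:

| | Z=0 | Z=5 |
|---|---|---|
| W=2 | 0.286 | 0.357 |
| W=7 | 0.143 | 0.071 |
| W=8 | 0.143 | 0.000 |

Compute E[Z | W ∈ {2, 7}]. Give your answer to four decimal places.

2.4971

P(W ∈ {2, 7}) = 0.857.
Σ Z·P over the event = 0·(0.286) + 5·(0.357) + 0·(0.143) + 5·(0.071) = 2.140.
E[Z | W ∈ {2, 7}] = (2.140) / (0.857) = 2.4971.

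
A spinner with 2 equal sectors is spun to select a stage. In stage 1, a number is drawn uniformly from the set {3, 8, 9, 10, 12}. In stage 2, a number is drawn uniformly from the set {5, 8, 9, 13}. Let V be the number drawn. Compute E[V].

343/40

E[V | stage 1] = (3+8+9+10+12)/5 = 42/5.
E[V | stage 2] = (5+8+9+13)/4 = 35/4.
By the law of total expectation,
E[V] = (1/2)·(42/5) + (1/2)·(35/4) = 343/40.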